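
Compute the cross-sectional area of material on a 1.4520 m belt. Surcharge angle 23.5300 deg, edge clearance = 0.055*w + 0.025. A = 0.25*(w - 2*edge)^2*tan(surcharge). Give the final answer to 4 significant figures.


edge = 0.055*1.4520 + 0.025 = 0.10486 m
ew = 1.4520 - 2*0.10486 = 1.24228 m
A = 0.25 * 1.24228^2 * tan(23.5300 deg)
A = 0.1680 m^2


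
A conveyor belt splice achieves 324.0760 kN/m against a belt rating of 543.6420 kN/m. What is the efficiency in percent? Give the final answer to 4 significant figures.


Eff = 324.0760 / 543.6420 * 100
Eff = 59.61 %


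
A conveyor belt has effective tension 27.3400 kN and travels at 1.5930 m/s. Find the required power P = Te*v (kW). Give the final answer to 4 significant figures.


P = Te * v = 27.3400 * 1.5930
P = 43.55 kW


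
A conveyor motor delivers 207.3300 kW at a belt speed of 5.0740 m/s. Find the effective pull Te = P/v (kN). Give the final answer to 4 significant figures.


Te = P / v = 207.3300 / 5.0740
Te = 40.86 kN


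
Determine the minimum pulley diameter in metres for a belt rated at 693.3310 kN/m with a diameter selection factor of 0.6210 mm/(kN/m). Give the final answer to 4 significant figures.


D = 693.3310 * 0.6210 / 1000
D = 0.4306 m


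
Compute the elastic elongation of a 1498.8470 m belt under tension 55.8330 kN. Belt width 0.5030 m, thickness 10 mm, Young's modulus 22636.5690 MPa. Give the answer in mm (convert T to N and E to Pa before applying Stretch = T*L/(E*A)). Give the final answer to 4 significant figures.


A = 0.5030 * 0.01 = 0.00503 m^2
Stretch = 55.8330*1000 * 1498.8470 / (22636.5690e6 * 0.00503) * 1000
Stretch = 735.0 mm


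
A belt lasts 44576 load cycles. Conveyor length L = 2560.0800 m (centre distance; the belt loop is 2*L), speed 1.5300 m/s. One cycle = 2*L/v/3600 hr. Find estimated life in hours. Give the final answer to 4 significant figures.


cycle_time = 2 * 2560.0800 / 1.5300 / 3600 = 0.929586 hr
life = 44576 * 0.929586 = 41440 hours


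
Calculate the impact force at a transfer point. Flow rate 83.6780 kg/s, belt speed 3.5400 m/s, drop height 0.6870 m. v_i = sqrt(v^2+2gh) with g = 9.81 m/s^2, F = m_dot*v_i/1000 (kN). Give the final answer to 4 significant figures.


v_i = sqrt(3.5400^2 + 2*9.81*0.6870) = 5.10005 m/s
F = 83.6780 * 5.10005 / 1000
F = 0.4268 kN


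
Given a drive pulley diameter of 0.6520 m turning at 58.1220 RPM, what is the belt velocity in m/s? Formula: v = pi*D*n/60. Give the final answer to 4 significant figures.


v = pi * 0.6520 * 58.1220 / 60
v = 1.984 m/s


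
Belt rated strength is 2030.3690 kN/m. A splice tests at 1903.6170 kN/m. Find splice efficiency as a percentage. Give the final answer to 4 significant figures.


Eff = 1903.6170 / 2030.3690 * 100
Eff = 93.76 %


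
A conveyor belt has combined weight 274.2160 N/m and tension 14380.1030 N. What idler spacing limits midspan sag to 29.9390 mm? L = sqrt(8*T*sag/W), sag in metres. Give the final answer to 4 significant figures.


sag = 29.9390/1000 = 0.029939 m
L = sqrt(8 * 14380.1030 * 0.029939 / 274.2160)
L = 3.544 m


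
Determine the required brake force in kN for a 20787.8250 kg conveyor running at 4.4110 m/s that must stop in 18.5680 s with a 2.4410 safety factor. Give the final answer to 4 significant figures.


F = 20787.8250 * 4.4110 / 18.5680 * 2.4410 / 1000
F = 12.05 kN


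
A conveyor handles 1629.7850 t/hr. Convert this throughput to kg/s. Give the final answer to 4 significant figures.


m_dot = 1629.7850 * 1000 / 3600
m_dot = 452.7 kg/s


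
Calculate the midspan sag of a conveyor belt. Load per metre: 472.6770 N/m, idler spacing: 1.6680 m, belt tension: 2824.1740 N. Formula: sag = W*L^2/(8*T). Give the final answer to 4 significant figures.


sag = 472.6770 * 1.6680^2 / (8 * 2824.1740)
sag = 0.05821 m


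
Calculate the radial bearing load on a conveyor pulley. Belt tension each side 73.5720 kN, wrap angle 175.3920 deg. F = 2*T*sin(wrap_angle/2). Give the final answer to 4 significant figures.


F = 2 * 73.5720 * sin(175.3920/2 deg)
F = 147.0 kN


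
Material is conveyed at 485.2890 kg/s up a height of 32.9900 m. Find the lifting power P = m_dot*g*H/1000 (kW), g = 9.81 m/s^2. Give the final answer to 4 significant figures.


P = 485.2890 * 9.81 * 32.9900 / 1000
P = 157.1 kW


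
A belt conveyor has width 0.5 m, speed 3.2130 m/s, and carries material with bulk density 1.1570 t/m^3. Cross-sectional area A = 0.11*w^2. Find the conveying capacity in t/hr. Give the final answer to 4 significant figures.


A = 0.11 * 0.5^2 = 0.0275 m^2
C = 0.0275 * 3.2130 * 1.1570 * 3600
C = 368.0 t/hr


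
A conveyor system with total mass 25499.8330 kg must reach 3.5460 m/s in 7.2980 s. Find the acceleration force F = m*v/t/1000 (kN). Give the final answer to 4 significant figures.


F = 25499.8330 * 3.5460 / 7.2980 / 1000
F = 12.39 kN


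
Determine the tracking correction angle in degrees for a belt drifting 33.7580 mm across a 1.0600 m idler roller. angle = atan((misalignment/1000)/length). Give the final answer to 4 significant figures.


misalign_m = 33.7580 / 1000 = 0.033758 m
angle = atan(0.033758 / 1.0600)
angle = 1.824 deg


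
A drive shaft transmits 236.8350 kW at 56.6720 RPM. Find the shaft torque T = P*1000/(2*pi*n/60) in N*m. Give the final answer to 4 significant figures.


omega = 2*pi*56.6720/60 = 5.93468 rad/s
T = 236.8350*1000 / 5.93468
T = 39910 N*m


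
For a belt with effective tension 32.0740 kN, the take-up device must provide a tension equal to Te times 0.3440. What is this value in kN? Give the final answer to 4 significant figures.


T_tu = 32.0740 * 0.3440
T_tu = 11.03 kN


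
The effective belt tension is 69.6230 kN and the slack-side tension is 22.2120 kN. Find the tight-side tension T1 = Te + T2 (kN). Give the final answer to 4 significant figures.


T1 = Te + T2 = 69.6230 + 22.2120
T1 = 91.84 kN


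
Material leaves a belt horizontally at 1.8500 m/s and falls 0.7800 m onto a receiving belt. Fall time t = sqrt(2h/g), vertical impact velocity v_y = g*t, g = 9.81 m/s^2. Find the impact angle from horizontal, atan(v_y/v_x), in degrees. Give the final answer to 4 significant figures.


t = sqrt(2*0.7800/9.81) = 0.398775 s
v_y = 9.81 * 0.398775 = 3.91198 m/s
angle = atan(3.91198 / 1.8500) = 64.69 deg


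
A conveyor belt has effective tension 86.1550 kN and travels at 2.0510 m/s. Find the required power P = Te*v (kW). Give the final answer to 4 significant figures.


P = Te * v = 86.1550 * 2.0510
P = 176.7 kW


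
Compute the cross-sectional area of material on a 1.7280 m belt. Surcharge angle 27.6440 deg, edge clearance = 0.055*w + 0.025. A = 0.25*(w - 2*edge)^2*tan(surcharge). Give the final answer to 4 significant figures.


edge = 0.055*1.7280 + 0.025 = 0.12004 m
ew = 1.7280 - 2*0.12004 = 1.48792 m
A = 0.25 * 1.48792^2 * tan(27.6440 deg)
A = 0.2899 m^2


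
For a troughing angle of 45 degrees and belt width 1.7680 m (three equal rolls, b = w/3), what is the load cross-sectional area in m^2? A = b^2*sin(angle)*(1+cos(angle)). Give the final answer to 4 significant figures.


b = 1.7680/3 = 0.589333 m
A = 0.589333^2 * sin(45 deg) * (1 + cos(45 deg))
A = 0.4192 m^2


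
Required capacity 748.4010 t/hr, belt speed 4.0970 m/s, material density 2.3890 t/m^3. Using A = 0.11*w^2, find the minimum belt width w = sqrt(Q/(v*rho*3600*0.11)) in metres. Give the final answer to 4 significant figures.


A_req = 748.4010 / (4.0970 * 2.3890 * 3600) = 0.0212398 m^2
w = sqrt(0.0212398 / 0.11)
w = 0.4394 m


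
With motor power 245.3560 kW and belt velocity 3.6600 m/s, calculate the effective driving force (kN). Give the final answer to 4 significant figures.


Te = P / v = 245.3560 / 3.6600
Te = 67.04 kN


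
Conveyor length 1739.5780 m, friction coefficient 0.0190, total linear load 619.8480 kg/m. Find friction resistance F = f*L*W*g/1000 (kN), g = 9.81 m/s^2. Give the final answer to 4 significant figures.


F = 0.0190 * 1739.5780 * 619.8480 * 9.81 / 1000
F = 201.0 kN


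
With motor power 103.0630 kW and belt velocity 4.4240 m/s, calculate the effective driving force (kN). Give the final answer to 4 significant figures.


Te = P / v = 103.0630 / 4.4240
Te = 23.30 kN


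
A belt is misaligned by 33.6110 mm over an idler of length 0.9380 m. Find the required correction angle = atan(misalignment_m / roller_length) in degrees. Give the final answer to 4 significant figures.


misalign_m = 33.6110 / 1000 = 0.033611 m
angle = atan(0.033611 / 0.9380)
angle = 2.052 deg


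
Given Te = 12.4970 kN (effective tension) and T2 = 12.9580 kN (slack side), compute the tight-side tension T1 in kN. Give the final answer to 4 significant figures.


T1 = Te + T2 = 12.4970 + 12.9580
T1 = 25.45 kN


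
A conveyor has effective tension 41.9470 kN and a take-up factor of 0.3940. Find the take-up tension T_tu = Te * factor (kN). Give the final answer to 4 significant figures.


T_tu = 41.9470 * 0.3940
T_tu = 16.53 kN


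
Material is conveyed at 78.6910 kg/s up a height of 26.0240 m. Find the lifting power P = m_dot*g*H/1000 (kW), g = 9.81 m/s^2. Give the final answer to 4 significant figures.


P = 78.6910 * 9.81 * 26.0240 / 1000
P = 20.09 kW


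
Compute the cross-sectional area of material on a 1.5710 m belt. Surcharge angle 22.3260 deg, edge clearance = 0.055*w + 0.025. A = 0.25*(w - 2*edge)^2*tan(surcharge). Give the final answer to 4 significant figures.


edge = 0.055*1.5710 + 0.025 = 0.111405 m
ew = 1.5710 - 2*0.111405 = 1.34819 m
A = 0.25 * 1.34819^2 * tan(22.3260 deg)
A = 0.1866 m^2


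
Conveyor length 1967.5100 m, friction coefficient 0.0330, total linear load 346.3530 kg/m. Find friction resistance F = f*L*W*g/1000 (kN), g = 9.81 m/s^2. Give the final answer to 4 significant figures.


F = 0.0330 * 1967.5100 * 346.3530 * 9.81 / 1000
F = 220.6 kN


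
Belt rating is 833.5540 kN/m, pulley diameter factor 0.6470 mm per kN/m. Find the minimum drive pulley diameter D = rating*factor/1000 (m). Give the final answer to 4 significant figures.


D = 833.5540 * 0.6470 / 1000
D = 0.5393 m


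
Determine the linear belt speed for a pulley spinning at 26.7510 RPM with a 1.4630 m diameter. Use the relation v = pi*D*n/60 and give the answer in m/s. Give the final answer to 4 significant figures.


v = pi * 1.4630 * 26.7510 / 60
v = 2.049 m/s


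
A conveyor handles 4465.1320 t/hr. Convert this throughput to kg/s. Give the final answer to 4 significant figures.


m_dot = 4465.1320 * 1000 / 3600
m_dot = 1240 kg/s


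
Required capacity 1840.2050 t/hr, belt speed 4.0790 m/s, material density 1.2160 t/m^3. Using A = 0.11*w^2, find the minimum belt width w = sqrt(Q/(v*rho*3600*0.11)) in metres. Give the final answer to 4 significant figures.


A_req = 1840.2050 / (4.0790 * 1.2160 * 3600) = 0.103057 m^2
w = sqrt(0.103057 / 0.11)
w = 0.9679 m


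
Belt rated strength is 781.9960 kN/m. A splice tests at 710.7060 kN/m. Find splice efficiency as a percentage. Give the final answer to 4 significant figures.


Eff = 710.7060 / 781.9960 * 100
Eff = 90.88 %


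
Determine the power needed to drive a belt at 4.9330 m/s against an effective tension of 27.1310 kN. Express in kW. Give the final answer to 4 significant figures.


P = Te * v = 27.1310 * 4.9330
P = 133.8 kW


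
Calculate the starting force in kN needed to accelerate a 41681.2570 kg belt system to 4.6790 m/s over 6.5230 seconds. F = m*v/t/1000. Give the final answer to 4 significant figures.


F = 41681.2570 * 4.6790 / 6.5230 / 1000
F = 29.90 kN


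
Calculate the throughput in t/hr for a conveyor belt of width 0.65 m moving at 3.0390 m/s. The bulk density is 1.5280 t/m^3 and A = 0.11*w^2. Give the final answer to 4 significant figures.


A = 0.11 * 0.65^2 = 0.046475 m^2
C = 0.046475 * 3.0390 * 1.5280 * 3600
C = 776.9 t/hr


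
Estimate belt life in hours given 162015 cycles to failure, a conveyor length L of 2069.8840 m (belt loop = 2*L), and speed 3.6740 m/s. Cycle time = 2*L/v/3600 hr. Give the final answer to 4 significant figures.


cycle_time = 2 * 2069.8840 / 3.6740 / 3600 = 0.312993 hr
life = 162015 * 0.312993 = 50710 hours


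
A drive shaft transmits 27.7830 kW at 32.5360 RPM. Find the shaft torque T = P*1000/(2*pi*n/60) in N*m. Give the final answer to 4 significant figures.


omega = 2*pi*32.5360/60 = 3.40716 rad/s
T = 27.7830*1000 / 3.40716
T = 8154 N*m


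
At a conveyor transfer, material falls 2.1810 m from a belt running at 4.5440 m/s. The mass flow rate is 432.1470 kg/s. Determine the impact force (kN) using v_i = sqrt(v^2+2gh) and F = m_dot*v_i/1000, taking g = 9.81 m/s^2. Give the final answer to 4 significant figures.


v_i = sqrt(4.5440^2 + 2*9.81*2.1810) = 7.96487 m/s
F = 432.1470 * 7.96487 / 1000
F = 3.442 kN


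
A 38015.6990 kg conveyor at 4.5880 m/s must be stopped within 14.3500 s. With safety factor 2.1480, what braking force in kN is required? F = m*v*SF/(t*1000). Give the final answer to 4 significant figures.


F = 38015.6990 * 4.5880 / 14.3500 * 2.1480 / 1000
F = 26.11 kN


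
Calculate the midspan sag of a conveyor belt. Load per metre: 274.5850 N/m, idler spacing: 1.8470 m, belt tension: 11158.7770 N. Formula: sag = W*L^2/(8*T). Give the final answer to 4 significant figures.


sag = 274.5850 * 1.8470^2 / (8 * 11158.7770)
sag = 0.01049 m


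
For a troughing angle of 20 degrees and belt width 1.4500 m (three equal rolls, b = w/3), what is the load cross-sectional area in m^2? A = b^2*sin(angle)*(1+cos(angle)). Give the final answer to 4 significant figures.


b = 1.4500/3 = 0.483333 m
A = 0.483333^2 * sin(20 deg) * (1 + cos(20 deg))
A = 0.1550 m^2


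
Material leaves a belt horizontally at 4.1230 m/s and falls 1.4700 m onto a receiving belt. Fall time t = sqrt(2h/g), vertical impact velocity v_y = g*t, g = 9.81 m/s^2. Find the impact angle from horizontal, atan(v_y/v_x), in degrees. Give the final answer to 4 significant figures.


t = sqrt(2*1.4700/9.81) = 0.547443 s
v_y = 9.81 * 0.547443 = 5.37042 m/s
angle = atan(5.37042 / 4.1230) = 52.49 deg


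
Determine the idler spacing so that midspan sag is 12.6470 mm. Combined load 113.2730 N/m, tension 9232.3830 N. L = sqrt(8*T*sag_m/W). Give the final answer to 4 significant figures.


sag = 12.6470/1000 = 0.012647 m
L = sqrt(8 * 9232.3830 * 0.012647 / 113.2730)
L = 2.872 m


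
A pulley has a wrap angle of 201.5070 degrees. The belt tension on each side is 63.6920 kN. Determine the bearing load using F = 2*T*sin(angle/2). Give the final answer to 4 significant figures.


F = 2 * 63.6920 * sin(201.5070/2 deg)
F = 125.1 kN


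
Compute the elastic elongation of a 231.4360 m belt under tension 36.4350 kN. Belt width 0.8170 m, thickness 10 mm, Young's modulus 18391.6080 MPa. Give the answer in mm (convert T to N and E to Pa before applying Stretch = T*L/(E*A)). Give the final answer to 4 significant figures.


A = 0.8170 * 0.01 = 0.00817 m^2
Stretch = 36.4350*1000 * 231.4360 / (18391.6080e6 * 0.00817) * 1000
Stretch = 56.12 mm


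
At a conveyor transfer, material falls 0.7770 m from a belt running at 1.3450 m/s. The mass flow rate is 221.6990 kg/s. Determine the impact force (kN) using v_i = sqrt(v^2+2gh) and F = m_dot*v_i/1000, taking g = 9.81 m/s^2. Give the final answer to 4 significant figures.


v_i = sqrt(1.3450^2 + 2*9.81*0.7770) = 4.12962 m/s
F = 221.6990 * 4.12962 / 1000
F = 0.9155 kN


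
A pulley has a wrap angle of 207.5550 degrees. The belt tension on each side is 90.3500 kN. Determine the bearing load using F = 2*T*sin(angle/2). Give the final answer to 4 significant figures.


F = 2 * 90.3500 * sin(207.5550/2 deg)
F = 175.5 kN


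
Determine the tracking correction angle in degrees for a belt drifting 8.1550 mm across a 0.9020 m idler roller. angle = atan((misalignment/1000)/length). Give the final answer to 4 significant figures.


misalign_m = 8.1550 / 1000 = 0.008155 m
angle = atan(0.008155 / 0.9020)
angle = 0.5180 deg


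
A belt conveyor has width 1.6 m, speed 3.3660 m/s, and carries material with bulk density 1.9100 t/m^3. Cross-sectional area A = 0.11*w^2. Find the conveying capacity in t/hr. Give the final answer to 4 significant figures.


A = 0.11 * 1.6^2 = 0.2816 m^2
C = 0.2816 * 3.3660 * 1.9100 * 3600
C = 6518 t/hr


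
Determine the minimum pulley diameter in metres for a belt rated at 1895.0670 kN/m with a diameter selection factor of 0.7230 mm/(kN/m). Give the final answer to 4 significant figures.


D = 1895.0670 * 0.7230 / 1000
D = 1.370 m


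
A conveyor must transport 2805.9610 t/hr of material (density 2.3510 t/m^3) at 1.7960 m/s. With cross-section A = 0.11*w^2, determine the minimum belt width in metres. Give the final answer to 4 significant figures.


A_req = 2805.9610 / (1.7960 * 2.3510 * 3600) = 0.184595 m^2
w = sqrt(0.184595 / 0.11)
w = 1.295 m


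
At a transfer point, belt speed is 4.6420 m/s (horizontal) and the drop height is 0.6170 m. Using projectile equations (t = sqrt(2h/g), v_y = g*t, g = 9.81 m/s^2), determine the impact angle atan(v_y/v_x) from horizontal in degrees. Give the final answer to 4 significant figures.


t = sqrt(2*0.6170/9.81) = 0.354669 s
v_y = 9.81 * 0.354669 = 3.4793 m/s
angle = atan(3.4793 / 4.6420) = 36.85 deg


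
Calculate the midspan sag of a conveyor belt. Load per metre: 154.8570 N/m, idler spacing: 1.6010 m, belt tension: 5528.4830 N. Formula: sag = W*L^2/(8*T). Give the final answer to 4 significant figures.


sag = 154.8570 * 1.6010^2 / (8 * 5528.4830)
sag = 0.008975 m


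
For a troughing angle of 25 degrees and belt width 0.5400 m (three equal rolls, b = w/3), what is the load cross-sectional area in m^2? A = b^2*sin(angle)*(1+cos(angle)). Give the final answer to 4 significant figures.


b = 0.5400/3 = 0.18 m
A = 0.18^2 * sin(25 deg) * (1 + cos(25 deg))
A = 0.02610 m^2


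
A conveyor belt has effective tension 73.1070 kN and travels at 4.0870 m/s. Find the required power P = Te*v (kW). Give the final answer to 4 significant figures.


P = Te * v = 73.1070 * 4.0870
P = 298.8 kW


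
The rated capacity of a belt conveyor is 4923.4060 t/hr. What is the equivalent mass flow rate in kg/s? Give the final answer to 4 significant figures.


m_dot = 4923.4060 * 1000 / 3600
m_dot = 1368 kg/s


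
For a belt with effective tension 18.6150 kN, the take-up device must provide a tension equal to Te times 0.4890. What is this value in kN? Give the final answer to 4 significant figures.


T_tu = 18.6150 * 0.4890
T_tu = 9.103 kN


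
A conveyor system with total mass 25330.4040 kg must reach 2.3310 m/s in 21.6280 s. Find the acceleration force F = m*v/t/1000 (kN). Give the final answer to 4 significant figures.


F = 25330.4040 * 2.3310 / 21.6280 / 1000
F = 2.730 kN


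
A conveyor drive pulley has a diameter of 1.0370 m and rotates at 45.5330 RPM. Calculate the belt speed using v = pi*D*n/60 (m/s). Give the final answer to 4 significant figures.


v = pi * 1.0370 * 45.5330 / 60
v = 2.472 m/s


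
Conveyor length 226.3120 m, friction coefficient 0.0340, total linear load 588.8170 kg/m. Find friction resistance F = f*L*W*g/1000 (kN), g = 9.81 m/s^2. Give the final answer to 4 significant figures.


F = 0.0340 * 226.3120 * 588.8170 * 9.81 / 1000
F = 44.45 kN


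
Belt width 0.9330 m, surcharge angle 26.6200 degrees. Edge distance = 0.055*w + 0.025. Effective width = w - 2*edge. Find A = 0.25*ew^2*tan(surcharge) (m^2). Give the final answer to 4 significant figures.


edge = 0.055*0.9330 + 0.025 = 0.076315 m
ew = 0.9330 - 2*0.076315 = 0.78037 m
A = 0.25 * 0.78037^2 * tan(26.6200 deg)
A = 0.07630 m^2


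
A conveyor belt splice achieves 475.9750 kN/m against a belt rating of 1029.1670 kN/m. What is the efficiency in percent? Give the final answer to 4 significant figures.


Eff = 475.9750 / 1029.1670 * 100
Eff = 46.25 %


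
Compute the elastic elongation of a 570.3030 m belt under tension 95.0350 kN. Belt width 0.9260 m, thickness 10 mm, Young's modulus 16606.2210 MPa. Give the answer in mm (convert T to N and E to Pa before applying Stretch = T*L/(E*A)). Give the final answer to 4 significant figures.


A = 0.9260 * 0.01 = 0.00926 m^2
Stretch = 95.0350*1000 * 570.3030 / (16606.2210e6 * 0.00926) * 1000
Stretch = 352.5 mm


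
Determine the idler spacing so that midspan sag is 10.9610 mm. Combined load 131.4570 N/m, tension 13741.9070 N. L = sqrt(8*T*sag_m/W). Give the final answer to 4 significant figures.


sag = 10.9610/1000 = 0.010961 m
L = sqrt(8 * 13741.9070 * 0.010961 / 131.4570)
L = 3.028 m


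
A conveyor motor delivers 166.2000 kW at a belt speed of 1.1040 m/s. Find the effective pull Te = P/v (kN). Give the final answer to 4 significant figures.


Te = P / v = 166.2000 / 1.1040
Te = 150.5 kN


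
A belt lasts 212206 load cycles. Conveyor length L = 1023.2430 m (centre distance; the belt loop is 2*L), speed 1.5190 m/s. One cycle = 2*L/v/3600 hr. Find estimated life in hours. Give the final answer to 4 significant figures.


cycle_time = 2 * 1023.2430 / 1.5190 / 3600 = 0.374239 hr
life = 212206 * 0.374239 = 79420 hours


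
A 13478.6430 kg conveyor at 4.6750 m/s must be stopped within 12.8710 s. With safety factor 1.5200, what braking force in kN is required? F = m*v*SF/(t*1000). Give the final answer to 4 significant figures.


F = 13478.6430 * 4.6750 / 12.8710 * 1.5200 / 1000
F = 7.441 kN


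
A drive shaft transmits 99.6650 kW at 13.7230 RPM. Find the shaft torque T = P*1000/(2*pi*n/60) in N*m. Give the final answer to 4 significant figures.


omega = 2*pi*13.7230/60 = 1.43707 rad/s
T = 99.6650*1000 / 1.43707
T = 69350 N*m


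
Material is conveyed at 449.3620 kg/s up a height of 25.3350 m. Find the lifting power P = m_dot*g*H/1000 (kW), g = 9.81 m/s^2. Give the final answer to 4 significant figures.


P = 449.3620 * 9.81 * 25.3350 / 1000
P = 111.7 kW


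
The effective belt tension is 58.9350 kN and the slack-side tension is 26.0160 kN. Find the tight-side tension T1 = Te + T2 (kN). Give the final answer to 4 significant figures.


T1 = Te + T2 = 58.9350 + 26.0160
T1 = 84.95 kN


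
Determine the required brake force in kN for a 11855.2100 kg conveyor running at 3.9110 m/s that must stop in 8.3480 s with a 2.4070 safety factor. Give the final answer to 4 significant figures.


F = 11855.2100 * 3.9110 / 8.3480 * 2.4070 / 1000
F = 13.37 kN


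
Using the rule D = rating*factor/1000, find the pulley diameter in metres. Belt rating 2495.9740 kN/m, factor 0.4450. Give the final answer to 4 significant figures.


D = 2495.9740 * 0.4450 / 1000
D = 1.111 m


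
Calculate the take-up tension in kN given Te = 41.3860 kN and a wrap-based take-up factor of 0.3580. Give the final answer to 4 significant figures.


T_tu = 41.3860 * 0.3580
T_tu = 14.82 kN


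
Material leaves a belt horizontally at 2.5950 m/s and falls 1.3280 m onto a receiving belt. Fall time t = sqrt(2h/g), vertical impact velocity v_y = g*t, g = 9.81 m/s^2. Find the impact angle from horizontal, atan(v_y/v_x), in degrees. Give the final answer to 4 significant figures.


t = sqrt(2*1.3280/9.81) = 0.520331 s
v_y = 9.81 * 0.520331 = 5.10445 m/s
angle = atan(5.10445 / 2.5950) = 63.05 deg


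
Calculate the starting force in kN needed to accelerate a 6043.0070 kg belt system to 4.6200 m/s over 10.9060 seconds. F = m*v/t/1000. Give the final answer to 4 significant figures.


F = 6043.0070 * 4.6200 / 10.9060 / 1000
F = 2.560 kN


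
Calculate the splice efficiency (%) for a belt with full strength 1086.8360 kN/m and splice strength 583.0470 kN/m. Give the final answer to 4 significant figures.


Eff = 583.0470 / 1086.8360 * 100
Eff = 53.65 %


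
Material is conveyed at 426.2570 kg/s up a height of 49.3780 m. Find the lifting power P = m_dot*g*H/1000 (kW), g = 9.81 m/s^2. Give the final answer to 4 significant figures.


P = 426.2570 * 9.81 * 49.3780 / 1000
P = 206.5 kW


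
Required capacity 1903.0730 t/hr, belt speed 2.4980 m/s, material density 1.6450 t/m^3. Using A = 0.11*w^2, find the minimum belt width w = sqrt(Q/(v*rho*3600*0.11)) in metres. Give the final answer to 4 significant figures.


A_req = 1903.0730 / (2.4980 * 1.6450 * 3600) = 0.128646 m^2
w = sqrt(0.128646 / 0.11)
w = 1.081 m


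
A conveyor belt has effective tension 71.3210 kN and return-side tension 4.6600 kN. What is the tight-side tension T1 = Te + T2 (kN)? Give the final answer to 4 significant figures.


T1 = Te + T2 = 71.3210 + 4.6600
T1 = 75.98 kN


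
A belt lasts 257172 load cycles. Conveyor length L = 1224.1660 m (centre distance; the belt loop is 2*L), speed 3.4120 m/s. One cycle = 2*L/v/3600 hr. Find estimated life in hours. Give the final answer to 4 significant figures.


cycle_time = 2 * 1224.1660 / 3.4120 / 3600 = 0.199324 hr
life = 257172 * 0.199324 = 51260 hours


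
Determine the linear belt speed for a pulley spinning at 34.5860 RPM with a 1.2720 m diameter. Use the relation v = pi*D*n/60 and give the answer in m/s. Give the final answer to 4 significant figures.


v = pi * 1.2720 * 34.5860 / 60
v = 2.303 m/s


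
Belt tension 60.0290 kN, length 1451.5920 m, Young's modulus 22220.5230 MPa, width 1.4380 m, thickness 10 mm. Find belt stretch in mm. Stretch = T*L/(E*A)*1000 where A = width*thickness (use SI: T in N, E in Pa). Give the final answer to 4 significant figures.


A = 1.4380 * 0.01 = 0.01438 m^2
Stretch = 60.0290*1000 * 1451.5920 / (22220.5230e6 * 0.01438) * 1000
Stretch = 272.7 mm


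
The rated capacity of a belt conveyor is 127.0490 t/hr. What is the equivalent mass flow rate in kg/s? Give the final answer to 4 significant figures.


m_dot = 127.0490 * 1000 / 3600
m_dot = 35.29 kg/s


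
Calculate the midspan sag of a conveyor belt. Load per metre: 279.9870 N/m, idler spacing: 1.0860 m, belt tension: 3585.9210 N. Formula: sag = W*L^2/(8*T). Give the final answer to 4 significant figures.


sag = 279.9870 * 1.0860^2 / (8 * 3585.9210)
sag = 0.01151 m


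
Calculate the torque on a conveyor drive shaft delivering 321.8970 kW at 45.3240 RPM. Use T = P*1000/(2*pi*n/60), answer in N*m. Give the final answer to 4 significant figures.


omega = 2*pi*45.3240/60 = 4.74632 rad/s
T = 321.8970*1000 / 4.74632
T = 67820 N*m


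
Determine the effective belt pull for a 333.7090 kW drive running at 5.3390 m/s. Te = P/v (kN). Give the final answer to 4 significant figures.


Te = P / v = 333.7090 / 5.3390
Te = 62.50 kN


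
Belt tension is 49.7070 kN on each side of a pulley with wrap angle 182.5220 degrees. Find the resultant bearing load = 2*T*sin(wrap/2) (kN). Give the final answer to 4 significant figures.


F = 2 * 49.7070 * sin(182.5220/2 deg)
F = 99.39 kN


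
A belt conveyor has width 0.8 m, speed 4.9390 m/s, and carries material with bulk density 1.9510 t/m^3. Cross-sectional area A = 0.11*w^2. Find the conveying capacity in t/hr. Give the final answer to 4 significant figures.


A = 0.11 * 0.8^2 = 0.0704 m^2
C = 0.0704 * 4.9390 * 1.9510 * 3600
C = 2442 t/hr


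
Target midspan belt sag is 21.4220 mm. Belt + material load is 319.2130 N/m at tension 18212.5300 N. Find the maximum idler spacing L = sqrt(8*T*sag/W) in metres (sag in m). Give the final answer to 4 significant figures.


sag = 21.4220/1000 = 0.021422 m
L = sqrt(8 * 18212.5300 * 0.021422 / 319.2130)
L = 3.127 m


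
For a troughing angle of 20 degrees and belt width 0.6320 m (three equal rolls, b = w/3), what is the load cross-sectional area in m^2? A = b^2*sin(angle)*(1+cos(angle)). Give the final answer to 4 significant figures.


b = 0.6320/3 = 0.210667 m
A = 0.210667^2 * sin(20 deg) * (1 + cos(20 deg))
A = 0.02944 m^2


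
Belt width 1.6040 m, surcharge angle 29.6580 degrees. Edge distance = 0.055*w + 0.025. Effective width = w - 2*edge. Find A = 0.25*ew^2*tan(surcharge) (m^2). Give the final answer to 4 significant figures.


edge = 0.055*1.6040 + 0.025 = 0.11322 m
ew = 1.6040 - 2*0.11322 = 1.37756 m
A = 0.25 * 1.37756^2 * tan(29.6580 deg)
A = 0.2701 m^2


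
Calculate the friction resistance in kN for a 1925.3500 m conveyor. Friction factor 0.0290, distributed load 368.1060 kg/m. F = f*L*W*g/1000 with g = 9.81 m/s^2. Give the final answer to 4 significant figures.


F = 0.0290 * 1925.3500 * 368.1060 * 9.81 / 1000
F = 201.6 kN


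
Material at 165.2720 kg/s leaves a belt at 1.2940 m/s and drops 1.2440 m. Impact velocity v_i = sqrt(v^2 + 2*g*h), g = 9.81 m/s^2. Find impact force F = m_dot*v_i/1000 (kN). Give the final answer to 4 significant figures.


v_i = sqrt(1.2940^2 + 2*9.81*1.2440) = 5.10703 m/s
F = 165.2720 * 5.10703 / 1000
F = 0.8440 kN


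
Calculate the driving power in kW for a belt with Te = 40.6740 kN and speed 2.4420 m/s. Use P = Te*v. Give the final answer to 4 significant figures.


P = Te * v = 40.6740 * 2.4420
P = 99.33 kW


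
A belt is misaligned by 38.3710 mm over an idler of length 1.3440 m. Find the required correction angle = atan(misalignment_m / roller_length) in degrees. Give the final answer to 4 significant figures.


misalign_m = 38.3710 / 1000 = 0.038371 m
angle = atan(0.038371 / 1.3440)
angle = 1.635 deg


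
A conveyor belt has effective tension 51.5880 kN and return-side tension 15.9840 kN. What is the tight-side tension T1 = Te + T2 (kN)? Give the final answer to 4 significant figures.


T1 = Te + T2 = 51.5880 + 15.9840
T1 = 67.57 kN


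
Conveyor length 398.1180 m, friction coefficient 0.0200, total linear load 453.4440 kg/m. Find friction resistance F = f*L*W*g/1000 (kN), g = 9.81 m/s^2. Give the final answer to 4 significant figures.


F = 0.0200 * 398.1180 * 453.4440 * 9.81 / 1000
F = 35.42 kN


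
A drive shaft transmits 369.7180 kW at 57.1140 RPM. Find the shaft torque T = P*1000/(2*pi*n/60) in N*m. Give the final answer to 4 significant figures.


omega = 2*pi*57.1140/60 = 5.98096 rad/s
T = 369.7180*1000 / 5.98096
T = 61820 N*m


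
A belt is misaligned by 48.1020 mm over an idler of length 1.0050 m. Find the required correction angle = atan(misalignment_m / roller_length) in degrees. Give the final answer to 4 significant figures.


misalign_m = 48.1020 / 1000 = 0.048102 m
angle = atan(0.048102 / 1.0050)
angle = 2.740 deg


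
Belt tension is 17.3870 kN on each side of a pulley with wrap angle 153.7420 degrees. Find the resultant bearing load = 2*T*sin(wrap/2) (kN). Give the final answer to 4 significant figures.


F = 2 * 17.3870 * sin(153.7420/2 deg)
F = 33.87 kN


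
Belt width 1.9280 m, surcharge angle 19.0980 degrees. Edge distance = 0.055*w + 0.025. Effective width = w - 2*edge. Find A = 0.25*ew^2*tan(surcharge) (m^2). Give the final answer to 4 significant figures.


edge = 0.055*1.9280 + 0.025 = 0.13104 m
ew = 1.9280 - 2*0.13104 = 1.66592 m
A = 0.25 * 1.66592^2 * tan(19.0980 deg)
A = 0.2402 m^2


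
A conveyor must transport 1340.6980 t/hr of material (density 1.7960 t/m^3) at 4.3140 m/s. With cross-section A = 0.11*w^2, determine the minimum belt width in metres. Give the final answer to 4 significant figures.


A_req = 1340.6980 / (4.3140 * 1.7960 * 3600) = 0.0480664 m^2
w = sqrt(0.0480664 / 0.11)
w = 0.6610 m


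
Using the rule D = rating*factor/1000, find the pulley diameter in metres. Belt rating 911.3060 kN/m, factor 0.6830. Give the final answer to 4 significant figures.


D = 911.3060 * 0.6830 / 1000
D = 0.6224 m


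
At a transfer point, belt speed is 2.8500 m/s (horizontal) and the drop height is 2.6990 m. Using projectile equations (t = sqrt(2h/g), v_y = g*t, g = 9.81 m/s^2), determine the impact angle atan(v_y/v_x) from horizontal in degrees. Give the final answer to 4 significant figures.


t = sqrt(2*2.6990/9.81) = 0.741792 s
v_y = 9.81 * 0.741792 = 7.27698 m/s
angle = atan(7.27698 / 2.8500) = 68.61 deg


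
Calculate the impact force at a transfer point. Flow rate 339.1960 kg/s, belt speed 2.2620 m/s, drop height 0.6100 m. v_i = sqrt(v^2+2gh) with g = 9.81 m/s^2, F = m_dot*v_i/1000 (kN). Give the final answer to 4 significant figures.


v_i = sqrt(2.2620^2 + 2*9.81*0.6100) = 4.13338 m/s
F = 339.1960 * 4.13338 / 1000
F = 1.402 kN


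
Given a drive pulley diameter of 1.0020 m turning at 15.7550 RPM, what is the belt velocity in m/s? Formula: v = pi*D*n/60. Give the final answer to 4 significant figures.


v = pi * 1.0020 * 15.7550 / 60
v = 0.8266 m/s


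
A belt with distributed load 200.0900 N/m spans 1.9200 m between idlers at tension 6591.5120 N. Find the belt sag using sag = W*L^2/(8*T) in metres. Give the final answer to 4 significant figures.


sag = 200.0900 * 1.9200^2 / (8 * 6591.5120)
sag = 0.01399 m


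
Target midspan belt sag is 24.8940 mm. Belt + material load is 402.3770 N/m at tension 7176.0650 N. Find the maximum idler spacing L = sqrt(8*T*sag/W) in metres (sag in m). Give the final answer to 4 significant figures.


sag = 24.8940/1000 = 0.024894 m
L = sqrt(8 * 7176.0650 * 0.024894 / 402.3770)
L = 1.885 m


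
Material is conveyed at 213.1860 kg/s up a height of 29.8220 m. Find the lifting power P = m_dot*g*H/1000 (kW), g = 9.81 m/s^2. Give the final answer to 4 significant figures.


P = 213.1860 * 9.81 * 29.8220 / 1000
P = 62.37 kW


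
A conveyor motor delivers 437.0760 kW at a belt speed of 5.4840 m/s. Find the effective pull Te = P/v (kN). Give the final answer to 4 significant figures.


Te = P / v = 437.0760 / 5.4840
Te = 79.70 kN


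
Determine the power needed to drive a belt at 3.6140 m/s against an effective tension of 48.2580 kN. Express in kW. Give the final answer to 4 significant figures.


P = Te * v = 48.2580 * 3.6140
P = 174.4 kW


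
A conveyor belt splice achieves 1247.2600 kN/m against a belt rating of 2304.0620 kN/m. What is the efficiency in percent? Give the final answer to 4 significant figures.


Eff = 1247.2600 / 2304.0620 * 100
Eff = 54.13 %


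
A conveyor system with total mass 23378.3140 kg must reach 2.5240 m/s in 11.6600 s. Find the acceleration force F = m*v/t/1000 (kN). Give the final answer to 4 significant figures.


F = 23378.3140 * 2.5240 / 11.6600 / 1000
F = 5.061 kN


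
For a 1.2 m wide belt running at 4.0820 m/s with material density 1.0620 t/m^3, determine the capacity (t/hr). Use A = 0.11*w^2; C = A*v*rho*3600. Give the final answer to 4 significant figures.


A = 0.11 * 1.2^2 = 0.1584 m^2
C = 0.1584 * 4.0820 * 1.0620 * 3600
C = 2472 t/hr


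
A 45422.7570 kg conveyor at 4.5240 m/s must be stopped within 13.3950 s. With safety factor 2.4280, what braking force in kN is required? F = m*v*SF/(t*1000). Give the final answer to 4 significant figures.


F = 45422.7570 * 4.5240 / 13.3950 * 2.4280 / 1000
F = 37.25 kN


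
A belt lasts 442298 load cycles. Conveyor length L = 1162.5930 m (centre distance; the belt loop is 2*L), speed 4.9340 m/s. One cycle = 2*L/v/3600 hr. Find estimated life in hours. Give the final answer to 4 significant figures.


cycle_time = 2 * 1162.5930 / 4.9340 / 3600 = 0.130905 hr
life = 442298 * 0.130905 = 57900 hours


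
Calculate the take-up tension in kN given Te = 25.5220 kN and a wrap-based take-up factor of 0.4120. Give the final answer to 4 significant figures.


T_tu = 25.5220 * 0.4120
T_tu = 10.52 kN


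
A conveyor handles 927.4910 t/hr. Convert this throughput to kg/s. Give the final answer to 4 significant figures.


m_dot = 927.4910 * 1000 / 3600
m_dot = 257.6 kg/s


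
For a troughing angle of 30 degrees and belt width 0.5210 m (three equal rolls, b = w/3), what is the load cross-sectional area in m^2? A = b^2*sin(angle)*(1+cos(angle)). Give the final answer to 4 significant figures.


b = 0.5210/3 = 0.173667 m
A = 0.173667^2 * sin(30 deg) * (1 + cos(30 deg))
A = 0.02814 m^2


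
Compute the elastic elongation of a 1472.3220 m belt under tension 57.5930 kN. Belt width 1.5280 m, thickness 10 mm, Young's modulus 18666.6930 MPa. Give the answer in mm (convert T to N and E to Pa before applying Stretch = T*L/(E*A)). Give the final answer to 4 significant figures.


A = 1.5280 * 0.01 = 0.01528 m^2
Stretch = 57.5930*1000 * 1472.3220 / (18666.6930e6 * 0.01528) * 1000
Stretch = 297.3 mm


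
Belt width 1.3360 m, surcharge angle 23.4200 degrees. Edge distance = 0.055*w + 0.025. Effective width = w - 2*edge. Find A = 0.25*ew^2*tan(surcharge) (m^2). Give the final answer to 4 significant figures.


edge = 0.055*1.3360 + 0.025 = 0.09848 m
ew = 1.3360 - 2*0.09848 = 1.13904 m
A = 0.25 * 1.13904^2 * tan(23.4200 deg)
A = 0.1405 m^2


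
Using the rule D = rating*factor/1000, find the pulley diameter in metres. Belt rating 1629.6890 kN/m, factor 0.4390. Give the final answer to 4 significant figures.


D = 1629.6890 * 0.4390 / 1000
D = 0.7154 m


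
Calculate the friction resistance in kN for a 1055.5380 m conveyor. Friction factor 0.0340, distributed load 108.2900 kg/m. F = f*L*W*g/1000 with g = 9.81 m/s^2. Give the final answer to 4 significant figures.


F = 0.0340 * 1055.5380 * 108.2900 * 9.81 / 1000
F = 38.13 kN


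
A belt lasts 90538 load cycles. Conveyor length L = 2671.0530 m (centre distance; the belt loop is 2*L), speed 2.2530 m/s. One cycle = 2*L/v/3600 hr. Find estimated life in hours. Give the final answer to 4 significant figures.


cycle_time = 2 * 2671.0530 / 2.2530 / 3600 = 0.658641 hr
life = 90538 * 0.658641 = 59630 hours


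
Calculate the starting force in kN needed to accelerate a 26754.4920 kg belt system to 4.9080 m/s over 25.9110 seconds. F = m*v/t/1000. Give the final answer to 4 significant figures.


F = 26754.4920 * 4.9080 / 25.9110 / 1000
F = 5.068 kN


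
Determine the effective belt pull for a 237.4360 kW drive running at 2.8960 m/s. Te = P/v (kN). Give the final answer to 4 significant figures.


Te = P / v = 237.4360 / 2.8960
Te = 81.99 kN


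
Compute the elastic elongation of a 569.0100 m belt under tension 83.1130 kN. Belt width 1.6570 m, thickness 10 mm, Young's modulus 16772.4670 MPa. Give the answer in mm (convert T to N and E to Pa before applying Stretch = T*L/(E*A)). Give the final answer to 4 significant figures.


A = 1.6570 * 0.01 = 0.01657 m^2
Stretch = 83.1130*1000 * 569.0100 / (16772.4670e6 * 0.01657) * 1000
Stretch = 170.2 mm


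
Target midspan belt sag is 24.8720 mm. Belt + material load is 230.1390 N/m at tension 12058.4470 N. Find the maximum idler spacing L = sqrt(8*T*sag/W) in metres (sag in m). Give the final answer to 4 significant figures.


sag = 24.8720/1000 = 0.024872 m
L = sqrt(8 * 12058.4470 * 0.024872 / 230.1390)
L = 3.229 m


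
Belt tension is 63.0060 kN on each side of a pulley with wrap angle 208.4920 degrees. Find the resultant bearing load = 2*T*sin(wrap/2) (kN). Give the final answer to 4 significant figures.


F = 2 * 63.0060 * sin(208.4920/2 deg)
F = 122.1 kN


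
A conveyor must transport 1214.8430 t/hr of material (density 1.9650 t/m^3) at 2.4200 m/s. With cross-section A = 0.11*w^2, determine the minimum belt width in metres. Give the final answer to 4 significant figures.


A_req = 1214.8430 / (2.4200 * 1.9650 * 3600) = 0.0709643 m^2
w = sqrt(0.0709643 / 0.11)
w = 0.8032 m


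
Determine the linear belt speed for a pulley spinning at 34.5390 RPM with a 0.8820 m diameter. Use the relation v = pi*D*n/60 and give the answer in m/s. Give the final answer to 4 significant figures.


v = pi * 0.8820 * 34.5390 / 60
v = 1.595 m/s


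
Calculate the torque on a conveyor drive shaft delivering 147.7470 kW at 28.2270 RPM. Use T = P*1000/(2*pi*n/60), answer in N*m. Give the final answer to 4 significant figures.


omega = 2*pi*28.2270/60 = 2.95592 rad/s
T = 147.7470*1000 / 2.95592
T = 49980 N*m


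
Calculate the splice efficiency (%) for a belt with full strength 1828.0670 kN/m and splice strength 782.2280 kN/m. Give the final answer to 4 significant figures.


Eff = 782.2280 / 1828.0670 * 100
Eff = 42.79 %
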